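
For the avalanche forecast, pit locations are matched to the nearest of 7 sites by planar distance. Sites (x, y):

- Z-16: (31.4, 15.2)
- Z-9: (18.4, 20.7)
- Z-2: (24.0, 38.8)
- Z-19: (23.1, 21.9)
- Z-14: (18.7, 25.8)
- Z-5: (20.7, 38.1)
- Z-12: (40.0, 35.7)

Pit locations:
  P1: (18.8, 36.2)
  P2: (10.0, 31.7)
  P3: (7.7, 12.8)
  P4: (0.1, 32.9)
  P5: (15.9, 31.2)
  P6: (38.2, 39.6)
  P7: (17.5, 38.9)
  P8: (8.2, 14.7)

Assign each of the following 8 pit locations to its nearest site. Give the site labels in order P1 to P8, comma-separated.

Z-5, Z-14, Z-9, Z-14, Z-14, Z-12, Z-5, Z-9

P1 → Z-5 (d²=7.22)
P2 → Z-14 (d²=110.50)
P3 → Z-9 (d²=176.90)
P4 → Z-14 (d²=396.37)
P5 → Z-14 (d²=37.00)
P6 → Z-12 (d²=18.45)
P7 → Z-5 (d²=10.88)
P8 → Z-9 (d²=140.04)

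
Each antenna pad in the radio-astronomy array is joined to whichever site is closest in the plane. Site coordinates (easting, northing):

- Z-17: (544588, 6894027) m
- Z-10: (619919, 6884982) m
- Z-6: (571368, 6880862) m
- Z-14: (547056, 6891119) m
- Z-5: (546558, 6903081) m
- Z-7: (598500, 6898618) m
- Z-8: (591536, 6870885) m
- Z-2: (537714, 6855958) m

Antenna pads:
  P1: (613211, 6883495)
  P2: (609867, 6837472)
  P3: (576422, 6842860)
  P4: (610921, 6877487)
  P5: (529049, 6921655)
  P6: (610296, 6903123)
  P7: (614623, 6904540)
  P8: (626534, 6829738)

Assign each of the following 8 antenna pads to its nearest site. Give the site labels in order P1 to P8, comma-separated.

Z-10, Z-8, Z-8, Z-10, Z-5, Z-7, Z-7, Z-8

P1 → Z-10 (d²=47208433.00)
P2 → Z-8 (d²=1452454130.00)
P3 → Z-8 (d²=1013833621.00)
P4 → Z-10 (d²=137139029.00)
P5 → Z-5 (d²=651558557.00)
P6 → Z-7 (d²=159440641.00)
P7 → Z-7 (d²=295021213.00)
P8 → Z-8 (d²=2917935613.00)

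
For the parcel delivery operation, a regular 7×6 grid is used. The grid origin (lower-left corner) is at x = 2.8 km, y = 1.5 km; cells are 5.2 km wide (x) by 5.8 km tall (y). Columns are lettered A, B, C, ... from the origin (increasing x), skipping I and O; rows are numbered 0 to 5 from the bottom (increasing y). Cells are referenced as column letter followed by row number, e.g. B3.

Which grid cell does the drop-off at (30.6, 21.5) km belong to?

Column index: ⌊(30.6 − 2.8) / 5.2⌋ = ⌊5.346⌋ = 5 → column F
Row offset from origin: ⌊(21.5 − 1.5) / 5.8⌋ = ⌊3.448⌋ = 3 → row 3

F3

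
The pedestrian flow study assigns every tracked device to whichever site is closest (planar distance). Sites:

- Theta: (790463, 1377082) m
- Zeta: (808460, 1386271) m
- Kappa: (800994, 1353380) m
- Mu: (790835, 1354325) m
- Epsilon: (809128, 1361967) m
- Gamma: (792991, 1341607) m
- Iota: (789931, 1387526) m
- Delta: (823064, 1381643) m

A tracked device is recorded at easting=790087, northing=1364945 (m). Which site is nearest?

Squared distances to each site:
Theta: 147448145.000; Zeta: 792365405.000; Kappa: 252711874.000; Mu: 113343904.000; Epsilon: 371428165.000; Gamma: 553095460.000; Iota: 509925897.000; Delta: 1366305733.000.
Minimum at Mu.

Mu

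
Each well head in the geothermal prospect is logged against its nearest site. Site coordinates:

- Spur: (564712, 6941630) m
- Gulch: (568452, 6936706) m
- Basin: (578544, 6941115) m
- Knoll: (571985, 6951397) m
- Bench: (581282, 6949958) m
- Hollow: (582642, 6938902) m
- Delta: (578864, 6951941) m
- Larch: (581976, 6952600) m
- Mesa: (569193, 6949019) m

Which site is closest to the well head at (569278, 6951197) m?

Mesa

Squared distances to each site:
Spur: 112375845.000; Gulch: 210671357.000; Basin: 187505480.000; Knoll: 7367849.000; Bench: 145631137.000; Hollow: 329763521.000; Delta: 92444932.000; Larch: 163207613.000; Mesa: 4750909.000.
Minimum at Mesa.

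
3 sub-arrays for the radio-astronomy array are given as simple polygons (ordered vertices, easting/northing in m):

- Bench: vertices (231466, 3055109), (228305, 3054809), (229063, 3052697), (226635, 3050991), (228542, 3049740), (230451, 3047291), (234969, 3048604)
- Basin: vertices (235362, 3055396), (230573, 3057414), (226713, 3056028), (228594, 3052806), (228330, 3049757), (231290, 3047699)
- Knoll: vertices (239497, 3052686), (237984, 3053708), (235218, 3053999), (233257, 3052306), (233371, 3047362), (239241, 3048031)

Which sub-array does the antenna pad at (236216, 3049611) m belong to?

Knoll

Cast a ray rightward from (236216, 3049611). For each polygon, the edges (by vertex number in listed order) whose endpoints lie on opposite sides of northing = 3049611, where each meets that height, and whether that is right or left of the point:
Bench: 5–6 at easting≈228642.6 (left), 7–1 at easting≈234426.7 (left) → 0 crossings.
Basin: 5–6 at easting≈228540.0 (left), 6–1 at easting≈232301.5 (left) → 0 crossings.
Knoll: 4–5 at easting≈233319.1 (left), 6–1 at easting≈239327.9 (right) → 1 crossing.
Only Knoll has an odd count, so the point is inside Knoll.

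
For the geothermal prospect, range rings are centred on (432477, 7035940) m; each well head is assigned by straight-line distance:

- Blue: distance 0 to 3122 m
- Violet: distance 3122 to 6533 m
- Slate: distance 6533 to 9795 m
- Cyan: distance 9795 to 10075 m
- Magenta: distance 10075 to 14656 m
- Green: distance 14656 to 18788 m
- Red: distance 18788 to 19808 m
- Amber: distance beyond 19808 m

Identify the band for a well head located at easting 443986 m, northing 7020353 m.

Distance = √((443986−432477)² + (7020353−7035940)²) = √(132457081.000 + 242954569.000) = 19375.543 m.
18788 ≤ 19375.543 < 19808 → Red.

Red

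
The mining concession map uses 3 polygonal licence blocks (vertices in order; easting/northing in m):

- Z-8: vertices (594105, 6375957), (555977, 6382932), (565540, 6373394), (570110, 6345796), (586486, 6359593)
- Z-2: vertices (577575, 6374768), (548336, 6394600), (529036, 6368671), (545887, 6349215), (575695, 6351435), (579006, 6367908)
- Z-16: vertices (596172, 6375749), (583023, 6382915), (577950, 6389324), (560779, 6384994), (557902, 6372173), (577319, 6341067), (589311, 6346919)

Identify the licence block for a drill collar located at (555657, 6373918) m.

Cast a ray rightward from (555657, 6373918). For each polygon, the edges (by vertex number in listed order) whose endpoints lie on opposite sides of northing = 6373918, where each meets that height, and whether that is right or left of the point:
Z-8: 2–3 at easting≈565014.6 (right), 5–1 at easting≈593155.7 (right) → 2 crossings.
Z-2: 2–3 at easting≈532941.6 (left), 6–1 at easting≈577752.3 (right) → 1 crossing.
Z-16: 4–5 at easting≈558293.6 (right), 7–1 at easting≈595736.3 (right) → 2 crossings.
Only Z-2 has an odd count, so the point is inside Z-2.

Z-2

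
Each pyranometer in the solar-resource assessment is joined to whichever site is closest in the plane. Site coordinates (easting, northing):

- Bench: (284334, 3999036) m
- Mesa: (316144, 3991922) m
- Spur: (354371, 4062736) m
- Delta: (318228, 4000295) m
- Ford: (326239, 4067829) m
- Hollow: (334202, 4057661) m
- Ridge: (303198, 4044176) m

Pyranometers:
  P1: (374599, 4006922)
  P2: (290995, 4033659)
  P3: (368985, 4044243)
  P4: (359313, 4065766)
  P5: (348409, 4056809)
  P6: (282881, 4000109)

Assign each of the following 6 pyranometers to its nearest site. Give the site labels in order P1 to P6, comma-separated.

P1 → Delta (d²=3221606770.00)
P2 → Ridge (d²=259520498.00)
P3 → Spur (d²=555560045.00)
P4 → Spur (d²=33604264.00)
P5 → Spur (d²=70674773.00)
P6 → Bench (d²=3262538.00)

Delta, Ridge, Spur, Spur, Spur, Bench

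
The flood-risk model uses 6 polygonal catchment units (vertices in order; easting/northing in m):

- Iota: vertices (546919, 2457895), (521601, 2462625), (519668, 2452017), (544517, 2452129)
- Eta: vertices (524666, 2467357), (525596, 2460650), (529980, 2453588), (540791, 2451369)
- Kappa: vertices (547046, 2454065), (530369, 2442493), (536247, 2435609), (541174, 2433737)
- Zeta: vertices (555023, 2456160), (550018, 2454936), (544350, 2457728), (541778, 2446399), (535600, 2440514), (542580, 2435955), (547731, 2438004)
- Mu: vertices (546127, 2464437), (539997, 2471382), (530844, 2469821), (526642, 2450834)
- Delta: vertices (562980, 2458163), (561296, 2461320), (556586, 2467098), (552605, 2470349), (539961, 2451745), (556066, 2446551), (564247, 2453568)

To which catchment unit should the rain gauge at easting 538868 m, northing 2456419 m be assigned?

Cast a ray rightward from (538868, 2456419). For each polygon, the edges (by vertex number in listed order) whose endpoints lie on opposite sides of northing = 2456419, where each meets that height, and whether that is right or left of the point:
Iota: 2–3 at easting≈520470.1 (left), 4–1 at easting≈546304.1 (right) → 1 crossing.
Eta: 2–3 at easting≈528222.6 (left), 4–1 at easting≈535697.7 (left) → 0 crossings.
Kappa: no edge straddles that height → 0 crossings.
Zeta: 2–3 at easting≈547007.4 (right), 3–4 at easting≈544052.8 (right) → 2 crossings.
Mu: 3–4 at easting≈527878.0 (left), 4–1 at easting≈534642.0 (left) → 0 crossings.
Delta: 4–5 at easting≈543137.6 (right), 7–1 at easting≈563460.9 (right) → 2 crossings.
Only Iota has an odd count, so the point is inside Iota.

Iota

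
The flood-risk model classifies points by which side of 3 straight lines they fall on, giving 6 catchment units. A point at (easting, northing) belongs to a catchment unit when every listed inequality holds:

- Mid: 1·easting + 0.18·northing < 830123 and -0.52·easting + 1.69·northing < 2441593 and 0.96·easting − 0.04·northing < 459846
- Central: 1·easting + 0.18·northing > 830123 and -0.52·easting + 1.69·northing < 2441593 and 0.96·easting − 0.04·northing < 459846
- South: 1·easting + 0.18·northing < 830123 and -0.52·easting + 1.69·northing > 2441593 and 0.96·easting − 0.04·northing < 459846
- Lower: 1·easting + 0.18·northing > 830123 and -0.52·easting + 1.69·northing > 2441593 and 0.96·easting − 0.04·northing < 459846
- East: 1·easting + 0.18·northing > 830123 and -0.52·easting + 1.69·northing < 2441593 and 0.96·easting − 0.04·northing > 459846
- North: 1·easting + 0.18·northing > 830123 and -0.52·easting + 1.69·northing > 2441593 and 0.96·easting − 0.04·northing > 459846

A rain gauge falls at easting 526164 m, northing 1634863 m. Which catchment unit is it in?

1·526164 + 0.18·1634863 = 820439.340, which is < 830123
-0.52·526164 + 1.69·1634863 = 2489313.190, which is > 2441593
0.96·526164 − 0.04·1634863 = 439722.920, which is < 459846
This sign pattern matches South.

South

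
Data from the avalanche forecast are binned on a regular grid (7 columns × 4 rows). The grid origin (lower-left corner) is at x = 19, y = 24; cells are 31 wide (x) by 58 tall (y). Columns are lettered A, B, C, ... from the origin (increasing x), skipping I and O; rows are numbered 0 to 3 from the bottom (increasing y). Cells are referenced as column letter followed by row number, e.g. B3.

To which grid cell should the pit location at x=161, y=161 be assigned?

Column index: ⌊(161 − 19) / 31⌋ = ⌊4.581⌋ = 4 → column E
Row offset from origin: ⌊(161 − 24) / 58⌋ = ⌊2.362⌋ = 2 → row 2

E2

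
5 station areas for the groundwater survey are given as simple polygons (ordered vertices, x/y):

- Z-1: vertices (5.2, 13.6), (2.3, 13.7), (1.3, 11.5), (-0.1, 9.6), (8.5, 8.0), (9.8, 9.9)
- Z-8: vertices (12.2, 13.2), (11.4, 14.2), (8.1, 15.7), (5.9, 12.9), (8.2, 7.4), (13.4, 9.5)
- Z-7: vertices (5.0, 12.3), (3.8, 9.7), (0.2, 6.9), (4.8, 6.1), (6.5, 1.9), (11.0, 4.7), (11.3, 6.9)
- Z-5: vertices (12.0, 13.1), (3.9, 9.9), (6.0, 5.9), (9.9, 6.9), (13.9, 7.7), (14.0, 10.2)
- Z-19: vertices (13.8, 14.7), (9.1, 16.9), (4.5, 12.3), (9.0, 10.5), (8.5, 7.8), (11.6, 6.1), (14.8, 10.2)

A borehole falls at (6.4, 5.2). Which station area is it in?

Cast a ray rightward from (6.4, 5.2). For each polygon, the edges (by vertex number in listed order) whose endpoints lie on opposite sides of y = 5.2, where each meets that height, and whether that is right or left of the point:
Z-1: no edge straddles that height → 0 crossings.
Z-8: no edge straddles that height → 0 crossings.
Z-7: 4–5 at x≈5.16 (left), 6–7 at x≈11.07 (right) → 1 crossing.
Z-5: no edge straddles that height → 0 crossings.
Z-19: no edge straddles that height → 0 crossings.
Only Z-7 has an odd count, so the point is inside Z-7.

Z-7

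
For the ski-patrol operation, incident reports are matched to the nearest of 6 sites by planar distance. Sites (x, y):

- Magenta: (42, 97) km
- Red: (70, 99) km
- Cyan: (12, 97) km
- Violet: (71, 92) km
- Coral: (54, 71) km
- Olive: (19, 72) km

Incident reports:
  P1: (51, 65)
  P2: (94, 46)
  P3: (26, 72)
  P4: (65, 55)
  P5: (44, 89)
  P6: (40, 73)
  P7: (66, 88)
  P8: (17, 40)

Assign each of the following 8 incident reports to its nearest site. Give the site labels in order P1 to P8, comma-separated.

Coral, Coral, Olive, Coral, Magenta, Coral, Violet, Olive

P1 → Coral (d²=45.00)
P2 → Coral (d²=2225.00)
P3 → Olive (d²=49.00)
P4 → Coral (d²=377.00)
P5 → Magenta (d²=68.00)
P6 → Coral (d²=200.00)
P7 → Violet (d²=41.00)
P8 → Olive (d²=1028.00)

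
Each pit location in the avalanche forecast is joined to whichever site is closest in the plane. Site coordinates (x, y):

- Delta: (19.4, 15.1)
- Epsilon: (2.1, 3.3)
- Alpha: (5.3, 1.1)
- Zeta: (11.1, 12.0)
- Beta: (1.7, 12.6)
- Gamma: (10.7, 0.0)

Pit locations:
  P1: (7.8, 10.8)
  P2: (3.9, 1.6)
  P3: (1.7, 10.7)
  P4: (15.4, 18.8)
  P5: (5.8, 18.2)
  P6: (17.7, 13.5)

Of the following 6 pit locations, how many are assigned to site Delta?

2

P1 → Zeta
P2 → Alpha
P3 → Beta
P4 → Delta
P5 → Beta
P6 → Delta
2 of the 6 go to Delta.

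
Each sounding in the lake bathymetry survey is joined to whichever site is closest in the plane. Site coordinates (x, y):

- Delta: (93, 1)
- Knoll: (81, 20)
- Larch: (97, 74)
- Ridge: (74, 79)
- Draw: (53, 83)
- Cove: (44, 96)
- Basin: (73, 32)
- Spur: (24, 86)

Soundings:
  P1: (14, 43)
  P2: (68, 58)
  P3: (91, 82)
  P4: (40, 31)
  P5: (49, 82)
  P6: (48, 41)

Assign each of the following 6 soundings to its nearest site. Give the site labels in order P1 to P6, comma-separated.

Spur, Ridge, Larch, Basin, Draw, Basin

P1 → Spur (d²=1949.00)
P2 → Ridge (d²=477.00)
P3 → Larch (d²=100.00)
P4 → Basin (d²=1090.00)
P5 → Draw (d²=17.00)
P6 → Basin (d²=706.00)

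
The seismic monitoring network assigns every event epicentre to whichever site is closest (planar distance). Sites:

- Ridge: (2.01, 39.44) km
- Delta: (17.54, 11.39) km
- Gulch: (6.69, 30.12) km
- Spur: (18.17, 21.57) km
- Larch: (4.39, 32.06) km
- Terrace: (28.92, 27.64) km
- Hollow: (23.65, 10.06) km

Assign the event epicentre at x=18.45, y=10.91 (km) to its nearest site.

Delta

Squared distances to each site:
Ridge: 1084.234; Delta: 1.059; Gulch: 507.322; Spur: 113.714; Larch: 645.006; Terrace: 389.514; Hollow: 27.762.
Minimum at Delta.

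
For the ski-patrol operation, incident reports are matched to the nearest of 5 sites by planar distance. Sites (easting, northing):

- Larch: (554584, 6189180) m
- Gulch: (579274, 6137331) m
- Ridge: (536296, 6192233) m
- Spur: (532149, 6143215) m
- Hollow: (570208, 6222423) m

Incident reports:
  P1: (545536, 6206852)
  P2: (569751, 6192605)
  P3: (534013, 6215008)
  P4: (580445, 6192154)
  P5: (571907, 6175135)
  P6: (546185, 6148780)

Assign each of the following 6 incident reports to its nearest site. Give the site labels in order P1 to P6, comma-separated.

P1 → Ridge (d²=299092761.00)
P2 → Larch (d²=241768514.00)
P3 → Ridge (d²=523912714.00)
P4 → Larch (d²=677635997.00)
P5 → Larch (d²=497348354.00)
P6 → Spur (d²=227978521.00)

Ridge, Larch, Ridge, Larch, Larch, Spur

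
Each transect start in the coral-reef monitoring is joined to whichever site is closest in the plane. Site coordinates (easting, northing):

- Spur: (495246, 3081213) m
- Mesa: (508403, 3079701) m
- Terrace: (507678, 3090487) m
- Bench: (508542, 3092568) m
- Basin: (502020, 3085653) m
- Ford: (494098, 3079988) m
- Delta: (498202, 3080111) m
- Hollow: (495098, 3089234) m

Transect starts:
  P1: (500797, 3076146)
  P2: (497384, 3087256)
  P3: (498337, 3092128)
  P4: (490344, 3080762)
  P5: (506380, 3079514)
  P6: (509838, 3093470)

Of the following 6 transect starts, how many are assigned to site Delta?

1

P1 → Delta
P2 → Hollow
P3 → Hollow
P4 → Ford
P5 → Mesa
P6 → Bench
1 of the 6 goes to Delta.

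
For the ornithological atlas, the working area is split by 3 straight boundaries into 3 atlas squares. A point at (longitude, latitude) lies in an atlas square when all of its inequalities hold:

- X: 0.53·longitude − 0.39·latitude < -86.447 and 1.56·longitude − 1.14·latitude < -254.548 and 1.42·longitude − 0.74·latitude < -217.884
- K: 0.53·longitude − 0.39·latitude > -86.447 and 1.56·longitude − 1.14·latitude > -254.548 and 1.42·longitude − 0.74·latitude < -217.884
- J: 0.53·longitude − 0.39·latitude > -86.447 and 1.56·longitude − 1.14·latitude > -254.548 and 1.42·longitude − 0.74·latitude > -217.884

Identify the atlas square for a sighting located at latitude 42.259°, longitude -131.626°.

0.53·-131.626 − 0.39·42.259 = -86.243, which is > -86.447
1.56·-131.626 − 1.14·42.259 = -253.512, which is > -254.548
1.42·-131.626 − 0.74·42.259 = -218.181, which is < -217.884
This sign pattern matches K.

K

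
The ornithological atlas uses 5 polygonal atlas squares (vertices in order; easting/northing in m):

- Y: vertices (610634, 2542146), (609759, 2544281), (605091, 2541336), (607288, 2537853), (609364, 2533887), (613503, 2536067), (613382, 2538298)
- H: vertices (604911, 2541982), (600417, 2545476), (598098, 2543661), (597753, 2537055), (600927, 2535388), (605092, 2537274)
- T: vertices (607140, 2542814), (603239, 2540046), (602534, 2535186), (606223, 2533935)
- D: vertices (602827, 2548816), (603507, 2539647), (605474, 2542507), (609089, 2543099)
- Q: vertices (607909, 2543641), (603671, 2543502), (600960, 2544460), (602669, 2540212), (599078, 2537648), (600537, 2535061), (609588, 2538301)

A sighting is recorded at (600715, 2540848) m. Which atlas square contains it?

H

Cast a ray rightward from (600715, 2540848). For each polygon, the edges (by vertex number in listed order) whose endpoints lie on opposite sides of northing = 2540848, where each meets that height, and whether that is right or left of the point:
Y: 3–4 at easting≈605398.8 (right), 7–1 at easting≈611561.0 (right) → 2 crossings.
H: 3–4 at easting≈597951.1 (left), 6–1 at easting≈604954.6 (right) → 1 crossing.
T: 1–2 at easting≈604369.3 (right), 4–1 at easting≈606937.0 (right) → 2 crossings.
D: 1–2 at easting≈603417.9 (right), 2–3 at easting≈604333.0 (right) → 2 crossings.
Q: 3–4 at easting≈602413.1 (right), 7–1 at easting≈608787.2 (right) → 2 crossings.
Only H has an odd count, so the point is inside H.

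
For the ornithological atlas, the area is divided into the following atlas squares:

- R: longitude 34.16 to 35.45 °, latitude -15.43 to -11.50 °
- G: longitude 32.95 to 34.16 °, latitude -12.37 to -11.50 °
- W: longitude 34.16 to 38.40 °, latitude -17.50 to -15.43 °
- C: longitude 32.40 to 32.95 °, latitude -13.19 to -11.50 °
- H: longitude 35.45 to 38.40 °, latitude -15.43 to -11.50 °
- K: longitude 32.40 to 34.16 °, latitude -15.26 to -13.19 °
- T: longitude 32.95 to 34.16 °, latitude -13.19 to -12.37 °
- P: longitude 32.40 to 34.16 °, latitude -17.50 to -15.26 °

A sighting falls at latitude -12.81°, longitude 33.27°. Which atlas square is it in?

T

The point has longitude = 33.27 and latitude = -12.81.
Only T satisfies 32.95 ≤ longitude ≤ 34.16 and -13.19 ≤ latitude ≤ -12.37.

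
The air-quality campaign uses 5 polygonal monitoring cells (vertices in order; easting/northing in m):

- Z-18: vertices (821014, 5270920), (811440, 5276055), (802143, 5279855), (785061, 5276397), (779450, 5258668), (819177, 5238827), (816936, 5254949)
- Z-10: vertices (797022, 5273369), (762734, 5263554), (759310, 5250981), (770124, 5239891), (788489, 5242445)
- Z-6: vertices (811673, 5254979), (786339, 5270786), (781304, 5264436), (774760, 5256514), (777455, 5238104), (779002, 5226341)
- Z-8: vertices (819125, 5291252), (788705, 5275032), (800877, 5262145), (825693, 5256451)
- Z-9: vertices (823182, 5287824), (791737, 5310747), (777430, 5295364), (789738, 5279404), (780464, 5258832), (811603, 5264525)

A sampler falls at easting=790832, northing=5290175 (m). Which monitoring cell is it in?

Cast a ray rightward from (790832, 5290175). For each polygon, the edges (by vertex number in listed order) whose endpoints lie on opposite sides of northing = 5290175, where each meets that height, and whether that is right or left of the point:
Z-18: no edge straddles that height → 0 crossings.
Z-10: no edge straddles that height → 0 crossings.
Z-6: no edge straddles that height → 0 crossings.
Z-8: 1–2 at easting≈817105.1 (right), 4–1 at easting≈819328.3 (right) → 2 crossings.
Z-9: 1–2 at easting≈819957.0 (right), 3–4 at easting≈781431.6 (left) → 1 crossing.
Only Z-9 has an odd count, so the point is inside Z-9.

Z-9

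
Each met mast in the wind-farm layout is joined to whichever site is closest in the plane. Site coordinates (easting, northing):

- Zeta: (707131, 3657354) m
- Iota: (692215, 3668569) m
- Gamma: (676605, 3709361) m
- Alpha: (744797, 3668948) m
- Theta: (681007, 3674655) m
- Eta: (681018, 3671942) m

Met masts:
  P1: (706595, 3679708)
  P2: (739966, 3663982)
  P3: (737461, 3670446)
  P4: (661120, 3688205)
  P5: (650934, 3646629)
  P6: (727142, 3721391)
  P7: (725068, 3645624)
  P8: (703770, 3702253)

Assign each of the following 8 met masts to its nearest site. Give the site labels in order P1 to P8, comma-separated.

P1 → Iota (d²=330861721.00)
P2 → Alpha (d²=47999717.00)
P3 → Alpha (d²=56060900.00)
P4 → Theta (d²=579095269.00)
P5 → Eta (d²=1545795025.00)
P6 → Gamma (d²=2698709269.00)
P7 → Zeta (d²=459328869.00)
P8 → Gamma (d²=788460889.00)

Iota, Alpha, Alpha, Theta, Eta, Gamma, Zeta, Gamma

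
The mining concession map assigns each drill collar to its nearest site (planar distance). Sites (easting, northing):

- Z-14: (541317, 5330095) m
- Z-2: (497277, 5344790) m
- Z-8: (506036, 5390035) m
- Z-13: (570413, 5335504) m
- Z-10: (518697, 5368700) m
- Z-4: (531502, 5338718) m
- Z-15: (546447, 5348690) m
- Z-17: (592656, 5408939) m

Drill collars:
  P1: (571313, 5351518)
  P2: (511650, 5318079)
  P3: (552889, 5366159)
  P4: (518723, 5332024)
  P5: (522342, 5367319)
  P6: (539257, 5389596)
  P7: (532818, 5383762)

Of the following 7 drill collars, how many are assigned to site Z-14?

P1 → Z-13
P2 → Z-4
P3 → Z-15
P4 → Z-4
P5 → Z-10
P6 → Z-10
P7 → Z-10
0 of the 7 go to Z-14.

0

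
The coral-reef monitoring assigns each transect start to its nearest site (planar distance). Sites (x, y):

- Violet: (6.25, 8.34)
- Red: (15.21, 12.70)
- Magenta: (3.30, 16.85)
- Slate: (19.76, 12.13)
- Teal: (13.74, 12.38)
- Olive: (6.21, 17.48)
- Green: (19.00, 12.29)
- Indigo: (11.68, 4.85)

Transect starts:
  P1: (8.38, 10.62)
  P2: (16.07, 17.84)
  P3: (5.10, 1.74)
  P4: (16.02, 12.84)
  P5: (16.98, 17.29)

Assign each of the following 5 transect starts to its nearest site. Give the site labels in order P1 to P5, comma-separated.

Violet, Red, Violet, Red, Red

P1 → Violet (d²=9.74)
P2 → Red (d²=27.16)
P3 → Violet (d²=44.88)
P4 → Red (d²=0.68)
P5 → Red (d²=24.20)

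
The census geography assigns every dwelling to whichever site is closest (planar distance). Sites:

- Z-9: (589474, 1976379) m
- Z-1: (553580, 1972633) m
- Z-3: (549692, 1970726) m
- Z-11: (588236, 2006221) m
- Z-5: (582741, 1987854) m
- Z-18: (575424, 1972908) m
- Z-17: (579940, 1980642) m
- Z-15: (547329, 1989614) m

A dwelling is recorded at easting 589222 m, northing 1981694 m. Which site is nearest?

Squared distances to each site:
Z-9: 28312729.000; Z-1: 1352453885.000; Z-3: 1682917924.000; Z-11: 602545925.000; Z-5: 79948961.000; Z-18: 267578600.000; Z-17: 87262228.000; Z-15: 1817749849.000.
Minimum at Z-9.

Z-9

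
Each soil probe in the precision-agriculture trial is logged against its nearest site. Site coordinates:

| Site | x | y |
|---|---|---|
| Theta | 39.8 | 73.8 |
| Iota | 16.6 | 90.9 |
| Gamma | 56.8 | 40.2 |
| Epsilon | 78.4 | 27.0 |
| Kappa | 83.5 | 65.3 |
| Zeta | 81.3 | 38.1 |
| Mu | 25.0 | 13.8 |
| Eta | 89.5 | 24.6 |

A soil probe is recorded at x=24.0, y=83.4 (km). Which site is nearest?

Iota

Squared distances to each site:
Theta: 341.800; Iota: 111.010; Gamma: 2942.080; Epsilon: 6140.320; Kappa: 3867.860; Zeta: 5335.380; Mu: 4845.160; Eta: 7747.690.
Minimum at Iota.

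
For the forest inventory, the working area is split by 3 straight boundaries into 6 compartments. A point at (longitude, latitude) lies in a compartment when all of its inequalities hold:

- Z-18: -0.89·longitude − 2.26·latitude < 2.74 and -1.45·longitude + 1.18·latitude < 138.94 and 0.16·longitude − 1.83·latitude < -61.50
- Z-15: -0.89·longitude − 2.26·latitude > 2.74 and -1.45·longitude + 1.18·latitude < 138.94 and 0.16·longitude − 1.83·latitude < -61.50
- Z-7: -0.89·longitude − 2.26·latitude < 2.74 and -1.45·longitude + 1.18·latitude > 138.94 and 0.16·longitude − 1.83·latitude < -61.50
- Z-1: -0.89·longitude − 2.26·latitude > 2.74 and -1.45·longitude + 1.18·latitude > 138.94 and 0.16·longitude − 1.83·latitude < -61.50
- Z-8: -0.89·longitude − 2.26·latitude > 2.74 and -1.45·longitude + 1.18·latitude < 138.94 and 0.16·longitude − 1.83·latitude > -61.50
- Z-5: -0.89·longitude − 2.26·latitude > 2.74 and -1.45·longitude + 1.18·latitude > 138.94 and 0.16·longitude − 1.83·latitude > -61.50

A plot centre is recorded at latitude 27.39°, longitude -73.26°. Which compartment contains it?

-0.89·-73.26 − 2.26·27.39 = 3.300, which is > 2.74
-1.45·-73.26 + 1.18·27.39 = 138.547, which is < 138.94
0.16·-73.26 − 1.83·27.39 = -61.845, which is < -61.50
This sign pattern matches Z-15.

Z-15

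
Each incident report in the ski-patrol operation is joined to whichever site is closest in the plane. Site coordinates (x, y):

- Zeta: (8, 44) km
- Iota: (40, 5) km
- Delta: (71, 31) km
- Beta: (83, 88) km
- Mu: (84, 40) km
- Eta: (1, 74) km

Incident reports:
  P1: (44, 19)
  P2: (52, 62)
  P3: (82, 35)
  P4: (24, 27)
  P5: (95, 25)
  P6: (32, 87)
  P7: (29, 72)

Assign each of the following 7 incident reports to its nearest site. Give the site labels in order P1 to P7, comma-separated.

P1 → Iota (d²=212.00)
P2 → Delta (d²=1322.00)
P3 → Mu (d²=29.00)
P4 → Zeta (d²=545.00)
P5 → Mu (d²=346.00)
P6 → Eta (d²=1130.00)
P7 → Eta (d²=788.00)

Iota, Delta, Mu, Zeta, Mu, Eta, Eta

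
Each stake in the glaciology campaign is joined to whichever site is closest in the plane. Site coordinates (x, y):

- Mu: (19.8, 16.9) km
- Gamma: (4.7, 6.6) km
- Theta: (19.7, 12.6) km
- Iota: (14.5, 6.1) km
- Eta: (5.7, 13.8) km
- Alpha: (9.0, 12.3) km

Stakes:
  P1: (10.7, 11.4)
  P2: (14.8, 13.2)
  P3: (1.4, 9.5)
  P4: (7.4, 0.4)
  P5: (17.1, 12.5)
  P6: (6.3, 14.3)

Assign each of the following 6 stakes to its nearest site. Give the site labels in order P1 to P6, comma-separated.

Alpha, Theta, Gamma, Gamma, Theta, Eta

P1 → Alpha (d²=3.70)
P2 → Theta (d²=24.37)
P3 → Gamma (d²=19.30)
P4 → Gamma (d²=45.73)
P5 → Theta (d²=6.77)
P6 → Eta (d²=0.61)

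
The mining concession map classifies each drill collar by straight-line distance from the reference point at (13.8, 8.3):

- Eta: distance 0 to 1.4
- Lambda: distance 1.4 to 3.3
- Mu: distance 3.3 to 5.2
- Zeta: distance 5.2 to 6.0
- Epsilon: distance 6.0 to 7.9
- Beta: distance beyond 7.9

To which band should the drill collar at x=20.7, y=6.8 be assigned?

Epsilon

Distance = √((20.7−13.8)² + (6.8−8.3)²) = √(47.610 + 2.250) = 7.061.
6.0 ≤ 7.061 < 7.9 → Epsilon.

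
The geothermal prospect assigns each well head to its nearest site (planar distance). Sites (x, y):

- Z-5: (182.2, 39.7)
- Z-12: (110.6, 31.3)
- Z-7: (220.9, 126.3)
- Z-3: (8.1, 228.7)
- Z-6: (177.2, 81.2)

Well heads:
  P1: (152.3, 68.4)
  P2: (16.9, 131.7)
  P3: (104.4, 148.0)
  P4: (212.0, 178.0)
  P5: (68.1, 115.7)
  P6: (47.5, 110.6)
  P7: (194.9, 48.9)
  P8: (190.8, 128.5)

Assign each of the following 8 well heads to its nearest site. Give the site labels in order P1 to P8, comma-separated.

Z-6, Z-3, Z-6, Z-7, Z-12, Z-12, Z-5, Z-7

P1 → Z-6 (d²=783.85)
P2 → Z-3 (d²=9486.44)
P3 → Z-6 (d²=9762.08)
P4 → Z-7 (d²=2752.10)
P5 → Z-12 (d²=8929.61)
P6 → Z-12 (d²=10270.10)
P7 → Z-5 (d²=245.93)
P8 → Z-7 (d²=910.85)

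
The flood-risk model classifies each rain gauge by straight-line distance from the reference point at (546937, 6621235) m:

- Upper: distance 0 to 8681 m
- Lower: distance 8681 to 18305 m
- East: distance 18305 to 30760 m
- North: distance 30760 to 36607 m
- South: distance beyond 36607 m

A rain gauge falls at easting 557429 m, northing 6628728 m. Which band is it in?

Distance = √((557429−546937)² + (6628728−6621235)²) = √(110082064.000 + 56145049.000) = 12892.909 m.
8681 ≤ 12892.909 < 18305 → Lower.

Lower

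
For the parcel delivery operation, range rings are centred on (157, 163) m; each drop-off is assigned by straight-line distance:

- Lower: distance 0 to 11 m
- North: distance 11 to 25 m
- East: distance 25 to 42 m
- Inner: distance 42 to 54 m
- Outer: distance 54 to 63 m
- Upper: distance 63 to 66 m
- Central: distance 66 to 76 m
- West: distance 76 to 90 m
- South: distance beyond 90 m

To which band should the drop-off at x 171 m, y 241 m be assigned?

West

Distance = √((171−157)² + (241−163)²) = √(196.000 + 6084.000) = 79.246 m.
76 ≤ 79.246 < 90 → West.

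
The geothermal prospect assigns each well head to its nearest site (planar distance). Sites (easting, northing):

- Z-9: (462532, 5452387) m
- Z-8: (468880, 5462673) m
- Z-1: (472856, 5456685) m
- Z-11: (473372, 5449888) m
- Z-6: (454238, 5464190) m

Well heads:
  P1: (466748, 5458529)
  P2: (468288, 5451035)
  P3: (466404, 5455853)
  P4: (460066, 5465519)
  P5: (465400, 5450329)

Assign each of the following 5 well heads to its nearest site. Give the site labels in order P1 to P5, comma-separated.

P1 → Z-8 (d²=21718160.00)
P2 → Z-11 (d²=27162665.00)
P3 → Z-9 (d²=27005540.00)
P4 → Z-6 (d²=35731825.00)
P5 → Z-9 (d²=12460788.00)

Z-8, Z-11, Z-9, Z-6, Z-9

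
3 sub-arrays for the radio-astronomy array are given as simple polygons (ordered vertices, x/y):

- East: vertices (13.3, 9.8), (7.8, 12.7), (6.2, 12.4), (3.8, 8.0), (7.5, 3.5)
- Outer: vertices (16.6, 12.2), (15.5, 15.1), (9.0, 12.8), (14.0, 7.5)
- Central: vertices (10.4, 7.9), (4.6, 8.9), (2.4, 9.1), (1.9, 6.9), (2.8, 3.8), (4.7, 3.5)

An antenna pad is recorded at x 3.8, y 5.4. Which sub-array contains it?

Cast a ray rightward from (3.8, 5.4). For each polygon, the edges (by vertex number in listed order) whose endpoints lie on opposite sides of y = 5.4, where each meets that height, and whether that is right or left of the point:
East: 4–5 at x≈5.94 (right), 5–1 at x≈9.25 (right) → 2 crossings.
Outer: no edge straddles that height → 0 crossings.
Central: 4–5 at x≈2.34 (left), 6–1 at x≈7.16 (right) → 1 crossing.
Only Central has an odd count, so the point is inside Central.

Central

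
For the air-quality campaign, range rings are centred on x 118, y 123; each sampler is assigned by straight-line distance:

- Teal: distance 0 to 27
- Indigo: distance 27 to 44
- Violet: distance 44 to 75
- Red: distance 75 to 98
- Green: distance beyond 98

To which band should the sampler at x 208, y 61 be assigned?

Green

Distance = √((208−118)² + (61−123)²) = √(8100.000 + 3844.000) = 109.289.
98 ≤ 109.289 < ∞ → Green.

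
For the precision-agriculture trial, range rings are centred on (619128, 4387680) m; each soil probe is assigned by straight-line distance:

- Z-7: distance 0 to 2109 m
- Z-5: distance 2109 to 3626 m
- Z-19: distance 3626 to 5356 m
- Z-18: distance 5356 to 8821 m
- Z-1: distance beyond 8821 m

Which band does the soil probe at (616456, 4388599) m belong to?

Distance = √((616456−619128)² + (4388599−4387680)²) = √(7139584.000 + 844561.000) = 2825.623 m.
2109 ≤ 2825.623 < 3626 → Z-5.

Z-5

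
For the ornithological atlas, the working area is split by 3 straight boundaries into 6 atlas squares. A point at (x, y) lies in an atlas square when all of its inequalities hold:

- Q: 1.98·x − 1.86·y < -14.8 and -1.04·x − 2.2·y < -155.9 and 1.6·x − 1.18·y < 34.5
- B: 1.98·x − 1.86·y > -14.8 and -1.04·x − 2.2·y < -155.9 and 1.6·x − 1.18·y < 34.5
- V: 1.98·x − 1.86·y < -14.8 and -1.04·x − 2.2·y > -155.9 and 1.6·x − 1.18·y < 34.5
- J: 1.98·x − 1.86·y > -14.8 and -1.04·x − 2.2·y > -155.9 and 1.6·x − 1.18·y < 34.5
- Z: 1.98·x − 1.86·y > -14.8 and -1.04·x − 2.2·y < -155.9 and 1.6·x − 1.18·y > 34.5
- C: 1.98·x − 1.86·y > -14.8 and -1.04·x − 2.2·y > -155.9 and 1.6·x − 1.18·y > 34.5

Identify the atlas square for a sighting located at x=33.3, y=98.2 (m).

1.98·33.3 − 1.86·98.2 = -116.718, which is < -14.8
-1.04·33.3 − 2.2·98.2 = -250.672, which is < -155.9
1.6·33.3 − 1.18·98.2 = -62.596, which is < 34.5
This sign pattern matches Q.

Q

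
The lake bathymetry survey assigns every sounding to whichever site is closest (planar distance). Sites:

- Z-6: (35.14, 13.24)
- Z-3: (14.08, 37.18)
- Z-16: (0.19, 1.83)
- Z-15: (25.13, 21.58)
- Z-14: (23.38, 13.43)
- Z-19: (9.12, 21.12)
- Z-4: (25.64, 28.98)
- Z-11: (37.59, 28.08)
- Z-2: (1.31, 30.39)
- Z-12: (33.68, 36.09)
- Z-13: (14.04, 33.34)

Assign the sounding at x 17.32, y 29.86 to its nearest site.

Squared distances to each site:
Z-6: 593.777; Z-3: 64.080; Z-16: 1079.118; Z-15: 129.554; Z-14: 306.668; Z-19: 143.628; Z-4: 69.997; Z-11: 414.041; Z-2: 256.601; Z-12: 306.463; Z-13: 22.869.
Minimum at Z-13.

Z-13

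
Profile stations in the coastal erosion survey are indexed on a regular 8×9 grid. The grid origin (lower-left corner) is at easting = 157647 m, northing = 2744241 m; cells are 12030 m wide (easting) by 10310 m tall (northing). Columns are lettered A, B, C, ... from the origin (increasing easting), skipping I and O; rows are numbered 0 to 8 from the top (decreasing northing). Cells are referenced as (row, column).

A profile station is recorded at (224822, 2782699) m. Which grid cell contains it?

(5, F)

Column index: ⌊(224822 − 157647) / 12030⌋ = ⌊5.584⌋ = 5 → column F
Row offset from origin: ⌊(2782699 − 2744241) / 10310⌋ = ⌊3.730⌋ = 3 → row 5 (counted from top)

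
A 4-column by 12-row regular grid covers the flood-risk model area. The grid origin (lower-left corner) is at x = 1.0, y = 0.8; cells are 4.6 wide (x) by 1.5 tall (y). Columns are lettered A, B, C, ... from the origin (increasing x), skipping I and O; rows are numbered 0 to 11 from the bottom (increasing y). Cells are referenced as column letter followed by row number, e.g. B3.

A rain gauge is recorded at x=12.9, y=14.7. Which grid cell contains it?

Column index: ⌊(12.9 − 1.0) / 4.6⌋ = ⌊2.587⌋ = 2 → column C
Row offset from origin: ⌊(14.7 − 0.8) / 1.5⌋ = ⌊9.267⌋ = 9 → row 9

C9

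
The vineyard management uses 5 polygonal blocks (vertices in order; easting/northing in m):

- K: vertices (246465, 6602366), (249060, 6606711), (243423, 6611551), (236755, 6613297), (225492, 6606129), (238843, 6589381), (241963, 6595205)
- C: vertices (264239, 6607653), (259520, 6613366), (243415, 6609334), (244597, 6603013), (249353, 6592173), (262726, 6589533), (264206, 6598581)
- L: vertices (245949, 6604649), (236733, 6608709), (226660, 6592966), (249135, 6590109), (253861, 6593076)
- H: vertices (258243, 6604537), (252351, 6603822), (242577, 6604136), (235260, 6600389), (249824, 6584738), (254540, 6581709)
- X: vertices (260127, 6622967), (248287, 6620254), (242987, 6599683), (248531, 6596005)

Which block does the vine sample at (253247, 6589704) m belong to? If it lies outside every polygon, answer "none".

H

Cast a ray rightward from (253247, 6589704). For each polygon, the edges (by vertex number in listed order) whose endpoints lie on opposite sides of northing = 6589704, where each meets that height, and whether that is right or left of the point:
K: 5–6 at easting≈238585.5 (left), 6–7 at easting≈239016.0 (left) → 0 crossings.
C: 5–6 at easting≈261859.8 (right), 6–7 at easting≈262754.0 (right) → 2 crossings.
L: no edge straddles that height → 0 crossings.
H: 4–5 at easting≈245202.9 (left), 6–1 at easting≈255836.9 (right) → 1 crossing.
X: no edge straddles that height → 0 crossings.
Only H has an odd count, so the point is inside H.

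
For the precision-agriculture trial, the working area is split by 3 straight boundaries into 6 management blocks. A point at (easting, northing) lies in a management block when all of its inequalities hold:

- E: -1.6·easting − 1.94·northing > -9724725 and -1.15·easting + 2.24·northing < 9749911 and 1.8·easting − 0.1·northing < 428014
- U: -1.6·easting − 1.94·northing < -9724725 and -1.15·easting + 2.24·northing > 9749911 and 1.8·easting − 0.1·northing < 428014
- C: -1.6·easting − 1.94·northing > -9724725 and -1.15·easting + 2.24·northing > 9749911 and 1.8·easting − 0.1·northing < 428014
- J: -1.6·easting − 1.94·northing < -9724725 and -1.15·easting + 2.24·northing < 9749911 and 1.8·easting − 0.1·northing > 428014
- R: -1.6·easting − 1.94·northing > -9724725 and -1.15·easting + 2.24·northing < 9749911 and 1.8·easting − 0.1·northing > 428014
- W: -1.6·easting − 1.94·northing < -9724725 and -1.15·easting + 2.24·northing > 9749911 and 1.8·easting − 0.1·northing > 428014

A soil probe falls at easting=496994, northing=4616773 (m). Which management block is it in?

W

-1.6·496994 − 1.94·4616773 = -9751730.020, which is < -9724725
-1.15·496994 + 2.24·4616773 = 9770028.420, which is > 9749911
1.8·496994 − 0.1·4616773 = 432911.900, which is > 428014
This sign pattern matches W.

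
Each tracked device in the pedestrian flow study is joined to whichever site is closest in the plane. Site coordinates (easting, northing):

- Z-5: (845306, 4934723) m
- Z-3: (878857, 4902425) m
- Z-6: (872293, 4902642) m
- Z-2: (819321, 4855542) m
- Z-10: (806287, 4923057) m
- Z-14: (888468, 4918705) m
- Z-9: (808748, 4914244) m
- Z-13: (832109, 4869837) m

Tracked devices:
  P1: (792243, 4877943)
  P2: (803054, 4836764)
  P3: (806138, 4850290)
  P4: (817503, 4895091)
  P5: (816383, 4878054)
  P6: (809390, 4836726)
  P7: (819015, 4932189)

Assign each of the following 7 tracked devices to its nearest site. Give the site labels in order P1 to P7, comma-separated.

P1 → Z-2 (d²=1235022885.00)
P2 → Z-2 (d²=617228573.00)
P3 → Z-2 (d²=201374993.00)
P4 → Z-9 (d²=443487434.00)
P5 → Z-13 (d²=314826165.00)
P6 → Z-2 (d²=452666617.00)
P7 → Z-10 (d²=245395408.00)

Z-2, Z-2, Z-2, Z-9, Z-13, Z-2, Z-10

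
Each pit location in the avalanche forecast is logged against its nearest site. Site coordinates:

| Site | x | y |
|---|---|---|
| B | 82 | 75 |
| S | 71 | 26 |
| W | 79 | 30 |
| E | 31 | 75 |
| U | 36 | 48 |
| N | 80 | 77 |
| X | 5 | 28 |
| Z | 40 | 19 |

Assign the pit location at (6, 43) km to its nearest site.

Squared distances to each site:
B: 6800.000; S: 4514.000; W: 5498.000; E: 1649.000; U: 925.000; N: 6632.000; X: 226.000; Z: 1732.000.
Minimum at X.

X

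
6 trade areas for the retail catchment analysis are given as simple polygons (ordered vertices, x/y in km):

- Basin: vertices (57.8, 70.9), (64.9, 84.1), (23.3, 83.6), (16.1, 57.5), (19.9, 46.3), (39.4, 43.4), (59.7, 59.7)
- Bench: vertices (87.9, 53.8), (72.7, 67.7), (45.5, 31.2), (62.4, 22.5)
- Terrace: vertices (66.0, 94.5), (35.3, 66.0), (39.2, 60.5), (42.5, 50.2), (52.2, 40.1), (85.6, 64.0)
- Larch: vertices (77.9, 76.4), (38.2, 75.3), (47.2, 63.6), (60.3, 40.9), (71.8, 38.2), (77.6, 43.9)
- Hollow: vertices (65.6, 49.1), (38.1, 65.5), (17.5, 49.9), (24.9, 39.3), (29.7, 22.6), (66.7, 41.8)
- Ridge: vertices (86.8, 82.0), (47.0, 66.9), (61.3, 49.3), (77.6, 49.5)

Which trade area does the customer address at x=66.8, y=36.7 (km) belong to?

Bench

Cast a ray rightward from (66.8, 36.7). For each polygon, the edges (by vertex number in listed order) whose endpoints lie on opposite sides of y = 36.7, where each meets that height, and whether that is right or left of the point:
Basin: no edge straddles that height → 0 crossings.
Bench: 2–3 at x≈49.60 (left), 4–1 at x≈73.97 (right) → 1 crossing.
Terrace: no edge straddles that height → 0 crossings.
Larch: no edge straddles that height → 0 crossings.
Hollow: 4–5 at x≈25.65 (left), 5–6 at x≈56.87 (left) → 0 crossings.
Ridge: no edge straddles that height → 0 crossings.
Only Bench has an odd count, so the point is inside Bench.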